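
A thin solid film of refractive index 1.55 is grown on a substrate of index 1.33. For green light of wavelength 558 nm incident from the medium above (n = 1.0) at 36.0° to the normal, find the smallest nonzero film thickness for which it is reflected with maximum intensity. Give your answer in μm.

0.0973 μm

At the upper boundary (n = 1.0 to n = 1.55) the reflected ray undergoes a half-wave phase shift.
At the lower boundary (n = 1.55 to n = 1.33) the reflected ray undergoes no phase shift.
The two reflections differ by half a wavelength.
For strong reflection here: 2 n t cos θ_r = (m + ½) λ.
Snell's law: 1.0 sin 36.0° = 1.55 sin θ_r → sin θ_r = 0.379, cos θ_r = 0.925.
Minimum at m = 0: t = λ / (4 n cos θ_r) = 558 / (4 × 1.55 × 0.925) = 97.3 nm.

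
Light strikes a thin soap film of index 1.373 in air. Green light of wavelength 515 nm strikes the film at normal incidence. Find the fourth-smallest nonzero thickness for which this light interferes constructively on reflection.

At the upper boundary (n = 1.0 to n = 1.373) the reflected ray undergoes a half-wave phase shift.
Bottom surface (1.373 → 1.0): reflection off a lower-index medium gives no phase shift.
The two reflections differ by half a wavelength.
For strong reflection here: 2 n t = (m + ½) λ.
The fourth-smallest nonzero thickness corresponds to m = 3: t = (m + ½) λ / (2 n) = 3.50 × 515 / (2 × 1.373) = 656 nm.

656 nm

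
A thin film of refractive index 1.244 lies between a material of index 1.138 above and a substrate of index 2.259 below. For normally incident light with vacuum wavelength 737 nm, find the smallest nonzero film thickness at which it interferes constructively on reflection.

296 nm

Top surface (1.138 → 1.244): reflection off a higher-index medium gives a half-wave phase shift.
Ray reflecting at the bottom interface goes from n = 1.244 toward n = 2.259: a half-wave phase shift.
Net: no relative phase inversion (both shifts match).
So the condition for constructive reflection is 2 n t = m λ.
Minimum nonzero at m = 1: t = λ / (2 n) = 737 / (2 × 1.244) = 296 nm.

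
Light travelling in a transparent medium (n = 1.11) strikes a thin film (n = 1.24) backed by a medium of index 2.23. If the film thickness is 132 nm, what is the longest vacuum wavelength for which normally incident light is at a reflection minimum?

655 nm

Top surface (1.11 → 1.24): reflection off a higher-index medium gives a half-wave phase shift.
At the lower boundary (n = 1.24 to n = 2.23) the reflected ray undergoes a half-wave phase shift.
Net: no relative phase inversion (both shifts match).
So the condition for destructive reflection is 2 n t = (m + ½) λ.
λ = 2 n t / (m + ½). The longest wavelength is m = 0: λ = 2 × 1.24 × 132 / 0.500 = 655 nm.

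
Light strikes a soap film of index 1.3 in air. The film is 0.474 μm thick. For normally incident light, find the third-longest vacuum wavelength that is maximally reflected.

493 nm

Top surface (1.0 → 1.3): reflection off a higher-index medium gives a half-wave phase shift.
At the lower boundary (n = 1.3 to n = 1.0) the reflected ray undergoes no phase shift.
Net: one phase inversion between the two reflected rays.
So the condition for constructive reflection is 2 n t = (m + ½) λ.
λ = 2 n t / (m + ½). The third-longest wavelength is m = 2: λ = 2 × 1.3 × 474 / 2.50 = 493 nm.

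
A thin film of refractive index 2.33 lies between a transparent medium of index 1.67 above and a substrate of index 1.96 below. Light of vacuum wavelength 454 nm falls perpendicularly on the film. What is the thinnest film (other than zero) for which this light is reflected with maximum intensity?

At the upper boundary (n = 1.67 to n = 2.33) the reflected ray undergoes a half-wave phase shift.
At the lower boundary (n = 2.33 to n = 1.96) the reflected ray undergoes no phase shift.
The two reflections differ by half a wavelength.
With one net inversion, constructive interference in reflection requires 2 n t = (m + ½) λ.
Minimum at m = 0: t = λ / (4 n) = 454 / (4 × 2.33) = 48.7 nm.

48.7 nm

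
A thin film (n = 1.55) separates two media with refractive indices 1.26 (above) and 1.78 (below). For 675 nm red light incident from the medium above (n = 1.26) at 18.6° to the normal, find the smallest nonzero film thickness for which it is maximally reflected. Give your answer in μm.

Top surface (1.26 → 1.55): reflection off a higher-index medium gives a half-wave phase shift.
Bottom surface (1.55 → 1.78): reflection off a higher-index medium gives a half-wave phase shift.
Net: no relative phase inversion (both shifts match).
With no net inversion, constructive interference in reflection requires 2 n t cos θ_r = m λ.
Snell's law: 1.26 sin 18.6° = 1.55 sin θ_r → sin θ_r = 0.259, cos θ_r = 0.966.
Minimum nonzero at m = 1: t = λ / (2 n cos θ_r) = 675 / (2 × 1.55 × 0.966) = 225 nm.

0.225 μm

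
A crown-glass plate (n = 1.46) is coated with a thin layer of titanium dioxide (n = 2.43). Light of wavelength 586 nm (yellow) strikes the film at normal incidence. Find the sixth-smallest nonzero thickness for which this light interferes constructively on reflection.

663 nm

Top surface (1.0 → 2.43): reflection off a higher-index medium gives a half-wave phase shift.
At the lower boundary (n = 2.43 to n = 1.46) the reflected ray undergoes no phase shift.
Net: one phase inversion between the two reflected rays.
For maximum reflection here: 2 n t = (m + ½) λ.
The sixth-smallest nonzero thickness corresponds to m = 5: t = (m + ½) λ / (2 n) = 5.50 × 586 / (2 × 2.43) = 663 nm.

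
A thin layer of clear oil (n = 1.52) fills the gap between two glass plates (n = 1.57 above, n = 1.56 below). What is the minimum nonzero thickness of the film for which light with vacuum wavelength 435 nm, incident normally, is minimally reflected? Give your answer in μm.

At the upper boundary (n = 1.57 to n = 1.52) the reflected ray undergoes no phase shift.
Ray reflecting at the bottom interface goes from n = 1.52 toward n = 1.56: a half-wave phase shift.
Exactly one π shift → a net half-wave offset.
With one net inversion, destructive interference in reflection requires 2 n t = m λ.
Minimum nonzero at m = 1: t = λ / (2 n) = 435 / (2 × 1.52) = 143 nm.

0.143 μm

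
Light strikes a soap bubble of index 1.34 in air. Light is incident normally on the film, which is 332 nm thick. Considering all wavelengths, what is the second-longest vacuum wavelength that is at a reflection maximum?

593 nm

Top surface (1.0 → 1.34): reflection off a higher-index medium gives a half-wave phase shift.
Ray reflecting at the bottom interface goes from n = 1.34 toward n = 1.0: no phase shift.
Exactly one π shift → a net half-wave offset.
So the condition for constructive reflection is 2 n t = (m + ½) λ.
λ = 2 n t / (m + ½). The second-longest wavelength is m = 1: λ = 2 × 1.34 × 332 / 1.50 = 593 nm.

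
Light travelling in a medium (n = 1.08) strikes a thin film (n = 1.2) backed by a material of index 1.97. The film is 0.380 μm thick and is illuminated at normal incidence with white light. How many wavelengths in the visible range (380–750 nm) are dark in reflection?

Ray reflecting at the top interface goes from n = 1.08 toward n = 1.2: a half-wave phase shift.
At the lower boundary (n = 1.2 to n = 1.97) the reflected ray undergoes a half-wave phase shift.
Zero or two π shifts → no net half-wave offset.
For dark reflection here: 2 n t = (m + ½) λ.
λ = 2 n t / (m + ½) = 912 / (m + ½) nm.
m=0: 1824 nm (IR); m=1: 608 nm (visible); m=2: 365 nm (UV).

1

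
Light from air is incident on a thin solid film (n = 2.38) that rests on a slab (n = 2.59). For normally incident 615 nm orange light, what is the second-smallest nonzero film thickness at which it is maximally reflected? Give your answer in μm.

0.258 μm

Top surface (1.0 → 2.38): reflection off a higher-index medium gives a half-wave phase shift.
At the lower boundary (n = 2.38 to n = 2.59) the reflected ray undergoes a half-wave phase shift.
Zero or two π shifts → no net half-wave offset.
With no net inversion, constructive interference in reflection requires 2 n t = m λ.
The second-smallest nonzero thickness corresponds to m = 2: t = m λ / (2 n) = 2.00 × 615 / (2 × 2.38) = 258 nm.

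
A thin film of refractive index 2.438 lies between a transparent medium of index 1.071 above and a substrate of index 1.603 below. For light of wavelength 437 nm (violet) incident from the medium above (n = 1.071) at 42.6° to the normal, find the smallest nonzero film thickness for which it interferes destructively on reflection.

Top surface (1.071 → 2.438): reflection off a higher-index medium gives a half-wave phase shift.
Bottom surface (2.438 → 1.603): reflection off a lower-index medium gives no phase shift.
Exactly one π shift → a net half-wave offset.
For weak reflection here: 2 n t cos θ_r = m λ.
Snell's law: 1.071 sin 42.6° = 2.438 sin θ_r → sin θ_r = 0.297, cos θ_r = 0.955.
Minimum nonzero at m = 1: t = λ / (2 n cos θ_r) = 437 / (2 × 2.438 × 0.955) = 93.9 nm.

93.9 nm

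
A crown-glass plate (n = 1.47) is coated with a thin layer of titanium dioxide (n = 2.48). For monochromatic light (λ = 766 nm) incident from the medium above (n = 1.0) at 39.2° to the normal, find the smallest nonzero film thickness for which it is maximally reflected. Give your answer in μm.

Top surface (1.0 → 2.48): reflection off a higher-index medium gives a half-wave phase shift.
Ray reflecting at the bottom interface goes from n = 2.48 toward n = 1.47: no phase shift.
Net: one phase inversion between the two reflected rays.
With one net inversion, constructive interference in reflection requires 2 n t cos θ_r = (m + ½) λ.
Snell's law: 1.0 sin 39.2° = 2.48 sin θ_r → sin θ_r = 0.255, cos θ_r = 0.967.
Minimum at m = 0: t = λ / (4 n cos θ_r) = 766 / (4 × 2.48 × 0.967) = 79.9 nm.

0.0799 μm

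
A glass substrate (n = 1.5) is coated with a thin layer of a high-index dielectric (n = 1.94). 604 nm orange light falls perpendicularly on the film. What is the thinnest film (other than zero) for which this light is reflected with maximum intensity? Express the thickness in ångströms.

778 Å

Ray reflecting at the top interface goes from n = 1.0 toward n = 1.94: a half-wave phase shift.
At the lower boundary (n = 1.94 to n = 1.5) the reflected ray undergoes no phase shift.
The two reflections differ by half a wavelength.
So the condition for constructive reflection is 2 n t = (m + ½) λ.
Minimum at m = 0: t = λ / (4 n) = 604 / (4 × 1.94) = 77.8 nm.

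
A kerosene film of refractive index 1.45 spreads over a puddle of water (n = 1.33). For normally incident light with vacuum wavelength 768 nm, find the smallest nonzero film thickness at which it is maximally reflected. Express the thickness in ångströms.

1324 Å

Ray reflecting at the top interface goes from n = 1.0 toward n = 1.45: a half-wave phase shift.
Bottom surface (1.45 → 1.33): reflection off a lower-index medium gives no phase shift.
Net: one phase inversion between the two reflected rays.
So the condition for constructive reflection is 2 n t = (m + ½) λ.
Minimum at m = 0: t = λ / (4 n) = 768 / (4 × 1.45) = 132 nm.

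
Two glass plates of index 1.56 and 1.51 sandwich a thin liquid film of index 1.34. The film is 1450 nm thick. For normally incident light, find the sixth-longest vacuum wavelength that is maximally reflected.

Top surface (1.56 → 1.34): reflection off a lower-index medium gives no phase shift.
Bottom surface (1.34 → 1.51): reflection off a higher-index medium gives a half-wave phase shift.
Exactly one π shift → a net half-wave offset.
So the condition for constructive reflection is 2 n t = (m + ½) λ.
λ = 2 n t / (m + ½). The sixth-longest wavelength is m = 5: λ = 2 × 1.34 × 1450 / 5.50 = 707 nm.

707 nm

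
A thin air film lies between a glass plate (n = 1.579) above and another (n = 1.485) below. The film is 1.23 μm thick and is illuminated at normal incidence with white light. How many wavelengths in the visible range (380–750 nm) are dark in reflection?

At the upper boundary (n = 1.579 to n = 1.0) the reflected ray undergoes no phase shift.
Bottom surface (1.0 → 1.485): reflection off a higher-index medium gives a half-wave phase shift.
The two reflections differ by half a wavelength.
For weak reflection here: 2 n t = m λ.
λ = 2 n t / m = 2460 / m nm.
m=3: 820 nm (IR); m=4: 615 nm (visible); m=5: 492 nm (visible); m=6: 410 nm (visible); m=7: 351 nm (UV).

3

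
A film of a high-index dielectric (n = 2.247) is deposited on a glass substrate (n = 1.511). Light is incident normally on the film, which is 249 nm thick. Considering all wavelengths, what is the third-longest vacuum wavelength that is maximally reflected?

448 nm

Top surface (1.0 → 2.247): reflection off a higher-index medium gives a half-wave phase shift.
Bottom surface (2.247 → 1.511): reflection off a lower-index medium gives no phase shift.
Exactly one π shift → a net half-wave offset.
So the condition for constructive reflection is 2 n t = (m + ½) λ.
λ = 2 n t / (m + ½). The third-longest wavelength is m = 2: λ = 2 × 2.247 × 249 / 2.50 = 448 nm.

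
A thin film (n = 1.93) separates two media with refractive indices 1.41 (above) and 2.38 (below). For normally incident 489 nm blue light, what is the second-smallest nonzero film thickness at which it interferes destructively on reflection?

190 nm

Top surface (1.41 → 1.93): reflection off a higher-index medium gives a half-wave phase shift.
At the lower boundary (n = 1.93 to n = 2.38) the reflected ray undergoes a half-wave phase shift.
Zero or two π shifts → no net half-wave offset.
For weak reflection here: 2 n t = (m + ½) λ.
The second-smallest nonzero thickness corresponds to m = 1: t = (m + ½) λ / (2 n) = 1.50 × 489 / (2 × 1.93) = 190 nm.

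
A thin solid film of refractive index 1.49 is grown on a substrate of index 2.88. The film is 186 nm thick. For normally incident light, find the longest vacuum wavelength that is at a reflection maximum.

554 nm

At the upper boundary (n = 1.0 to n = 1.49) the reflected ray undergoes a half-wave phase shift.
At the lower boundary (n = 1.49 to n = 2.88) the reflected ray undergoes a half-wave phase shift.
Zero or two π shifts → no net half-wave offset.
So the condition for constructive reflection is 2 n t = m λ.
λ = 2 n t / m. The longest wavelength is m = 1: λ = 2 × 1.49 × 186 / 1.00 = 554 nm.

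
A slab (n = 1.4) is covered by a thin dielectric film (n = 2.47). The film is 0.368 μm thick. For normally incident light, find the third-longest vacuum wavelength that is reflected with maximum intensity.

727 nm

At the upper boundary (n = 1.0 to n = 2.47) the reflected ray undergoes a half-wave phase shift.
Bottom surface (2.47 → 1.4): reflection off a lower-index medium gives no phase shift.
Net: one phase inversion between the two reflected rays.
With one net inversion, constructive interference in reflection requires 2 n t = (m + ½) λ.
λ = 2 n t / (m + ½). The third-longest wavelength is m = 2: λ = 2 × 2.47 × 368 / 2.50 = 727 nm.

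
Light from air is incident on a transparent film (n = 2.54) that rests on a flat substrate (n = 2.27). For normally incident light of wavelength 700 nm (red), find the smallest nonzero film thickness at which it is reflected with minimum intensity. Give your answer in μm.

Ray reflecting at the top interface goes from n = 1.0 toward n = 2.54: a half-wave phase shift.
At the lower boundary (n = 2.54 to n = 2.27) the reflected ray undergoes no phase shift.
Exactly one π shift → a net half-wave offset.
With one net inversion, destructive interference in reflection requires 2 n t = m λ.
Minimum nonzero at m = 1: t = λ / (2 n) = 700 / (2 × 2.54) = 138 nm.

0.138 μm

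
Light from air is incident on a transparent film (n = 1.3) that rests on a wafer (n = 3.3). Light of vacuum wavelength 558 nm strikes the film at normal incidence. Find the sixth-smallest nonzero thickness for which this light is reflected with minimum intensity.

Ray reflecting at the top interface goes from n = 1.0 toward n = 1.3: a half-wave phase shift.
Ray reflecting at the bottom interface goes from n = 1.3 toward n = 3.3: a half-wave phase shift.
Zero or two π shifts → no net half-wave offset.
For minimum reflection here: 2 n t = (m + ½) λ.
The sixth-smallest nonzero thickness corresponds to m = 5: t = (m + ½) λ / (2 n) = 5.50 × 558 / (2 × 1.3) = 1180 nm.

1180 nm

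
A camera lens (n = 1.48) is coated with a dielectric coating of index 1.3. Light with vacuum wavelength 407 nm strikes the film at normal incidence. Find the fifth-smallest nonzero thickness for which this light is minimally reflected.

704 nm

Ray reflecting at the top interface goes from n = 1.0 toward n = 1.3: a half-wave phase shift.
Ray reflecting at the bottom interface goes from n = 1.3 toward n = 1.48: a half-wave phase shift.
Net: no relative phase inversion (both shifts match).
For dark reflection here: 2 n t = (m + ½) λ.
The fifth-smallest nonzero thickness corresponds to m = 4: t = (m + ½) λ / (2 n) = 4.50 × 407 / (2 × 1.3) = 704 nm.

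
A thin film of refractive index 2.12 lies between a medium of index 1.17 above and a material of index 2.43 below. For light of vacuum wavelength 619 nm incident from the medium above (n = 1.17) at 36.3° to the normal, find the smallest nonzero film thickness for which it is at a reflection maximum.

154 nm

At the upper boundary (n = 1.17 to n = 2.12) the reflected ray undergoes a half-wave phase shift.
Ray reflecting at the bottom interface goes from n = 2.12 toward n = 2.43: a half-wave phase shift.
Zero or two π shifts → no net half-wave offset.
So the condition for constructive reflection is 2 n t cos θ_r = m λ.
Snell's law: 1.17 sin 36.3° = 2.12 sin θ_r → sin θ_r = 0.327, cos θ_r = 0.945.
Minimum nonzero at m = 1: t = λ / (2 n cos θ_r) = 619 / (2 × 2.12 × 0.945) = 154 nm.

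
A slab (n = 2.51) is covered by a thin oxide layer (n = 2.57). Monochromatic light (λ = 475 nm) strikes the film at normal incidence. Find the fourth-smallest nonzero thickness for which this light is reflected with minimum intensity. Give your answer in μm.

Top surface (1.0 → 2.57): reflection off a higher-index medium gives a half-wave phase shift.
Bottom surface (2.57 → 2.51): reflection off a lower-index medium gives no phase shift.
Exactly one π shift → a net half-wave offset.
With one net inversion, destructive interference in reflection requires 2 n t = m λ.
The fourth-smallest nonzero thickness corresponds to m = 4: t = m λ / (2 n) = 4.00 × 475 / (2 × 2.57) = 370 nm.

0.370 μm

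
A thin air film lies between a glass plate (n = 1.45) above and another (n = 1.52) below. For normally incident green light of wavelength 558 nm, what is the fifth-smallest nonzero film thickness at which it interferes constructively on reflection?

At the upper boundary (n = 1.45 to n = 1.0) the reflected ray undergoes no phase shift.
At the lower boundary (n = 1.0 to n = 1.52) the reflected ray undergoes a half-wave phase shift.
Net: one phase inversion between the two reflected rays.
With one net inversion, constructive interference in reflection requires 2 n t = (m + ½) λ.
The fifth-smallest nonzero thickness corresponds to m = 4: t = (m + ½) λ / (2 n) = 4.50 × 558 / (2 × 1.0) = 1256 nm.

1256 nm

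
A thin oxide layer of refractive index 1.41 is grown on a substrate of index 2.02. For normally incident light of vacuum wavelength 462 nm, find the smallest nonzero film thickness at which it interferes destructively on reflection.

At the upper boundary (n = 1.0 to n = 1.41) the reflected ray undergoes a half-wave phase shift.
Bottom surface (1.41 → 2.02): reflection off a higher-index medium gives a half-wave phase shift.
Net: no relative phase inversion (both shifts match).
With no net inversion, destructive interference in reflection requires 2 n t = (m + ½) λ.
Minimum at m = 0: t = λ / (4 n) = 462 / (4 × 1.41) = 81.9 nm.

81.9 nm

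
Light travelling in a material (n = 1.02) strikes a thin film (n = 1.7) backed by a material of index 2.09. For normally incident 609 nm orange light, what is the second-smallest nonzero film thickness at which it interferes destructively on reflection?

269 nm

Top surface (1.02 → 1.7): reflection off a higher-index medium gives a half-wave phase shift.
Bottom surface (1.7 → 2.09): reflection off a higher-index medium gives a half-wave phase shift.
Net: no relative phase inversion (both shifts match).
For dark reflection here: 2 n t = (m + ½) λ.
The second-smallest nonzero thickness corresponds to m = 1: t = (m + ½) λ / (2 n) = 1.50 × 609 / (2 × 1.7) = 269 nm.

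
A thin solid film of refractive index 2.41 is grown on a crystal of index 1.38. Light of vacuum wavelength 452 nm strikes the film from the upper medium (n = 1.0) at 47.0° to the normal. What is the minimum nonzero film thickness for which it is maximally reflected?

49.2 nm

Top surface (1.0 → 2.41): reflection off a higher-index medium gives a half-wave phase shift.
Ray reflecting at the bottom interface goes from n = 2.41 toward n = 1.38: no phase shift.
Net: one phase inversion between the two reflected rays.
For bright reflection here: 2 n t cos θ_r = (m + ½) λ.
Snell's law: 1.0 sin 47.0° = 2.41 sin θ_r → sin θ_r = 0.303, cos θ_r = 0.953.
Minimum at m = 0: t = λ / (4 n cos θ_r) = 452 / (4 × 2.41 × 0.953) = 49.2 nm.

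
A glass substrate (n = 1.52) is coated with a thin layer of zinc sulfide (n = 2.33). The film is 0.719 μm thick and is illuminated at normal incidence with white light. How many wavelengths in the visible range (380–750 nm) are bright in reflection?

5

At the upper boundary (n = 1.0 to n = 2.33) the reflected ray undergoes a half-wave phase shift.
Bottom surface (2.33 → 1.52): reflection off a lower-index medium gives no phase shift.
Net: one phase inversion between the two reflected rays.
So the condition for constructive reflection is 2 n t = (m + ½) λ.
λ = 2 n t / (m + ½) = 3351 / (m + ½) nm.
m=3: 957 nm (IR); m=4: 745 nm (visible); m=5: 609 nm (visible); m=6: 515 nm (visible); m=7: 447 nm (visible); m=8: 394 nm (visible); m=9: 353 nm (UV).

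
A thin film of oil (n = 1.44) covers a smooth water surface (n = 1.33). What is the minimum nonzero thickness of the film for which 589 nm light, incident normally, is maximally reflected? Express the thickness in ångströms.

Top surface (1.0 → 1.44): reflection off a higher-index medium gives a half-wave phase shift.
Ray reflecting at the bottom interface goes from n = 1.44 toward n = 1.33: no phase shift.
Exactly one π shift → a net half-wave offset.
With one net inversion, constructive interference in reflection requires 2 n t = (m + ½) λ.
Minimum at m = 0: t = λ / (4 n) = 589 / (4 × 1.44) = 102 nm.

1023 Å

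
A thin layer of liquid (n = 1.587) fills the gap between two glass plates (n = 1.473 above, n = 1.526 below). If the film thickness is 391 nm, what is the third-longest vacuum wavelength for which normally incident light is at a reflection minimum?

At the upper boundary (n = 1.473 to n = 1.587) the reflected ray undergoes a half-wave phase shift.
Ray reflecting at the bottom interface goes from n = 1.587 toward n = 1.526: no phase shift.
Net: one phase inversion between the two reflected rays.
So the condition for destructive reflection is 2 n t = m λ.
λ = 2 n t / m. The third-longest wavelength is m = 3: λ = 2 × 1.587 × 391 / 3.00 = 414 nm.

414 nm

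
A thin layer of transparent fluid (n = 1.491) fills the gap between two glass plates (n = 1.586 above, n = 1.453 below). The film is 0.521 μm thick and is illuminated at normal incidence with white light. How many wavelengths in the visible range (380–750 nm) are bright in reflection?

2

Ray reflecting at the top interface goes from n = 1.586 toward n = 1.491: no phase shift.
At the lower boundary (n = 1.491 to n = 1.453) the reflected ray undergoes no phase shift.
Zero or two π shifts → no net half-wave offset.
So the condition for constructive reflection is 2 n t = m λ.
λ = 2 n t / m = 1554 / m nm.
m=2: 777 nm (IR); m=3: 518 nm (visible); m=4: 388 nm (visible); m=5: 311 nm (UV).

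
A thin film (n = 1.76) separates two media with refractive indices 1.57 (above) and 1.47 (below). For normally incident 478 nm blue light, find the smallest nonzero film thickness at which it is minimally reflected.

Top surface (1.57 → 1.76): reflection off a higher-index medium gives a half-wave phase shift.
At the lower boundary (n = 1.76 to n = 1.47) the reflected ray undergoes no phase shift.
The two reflections differ by half a wavelength.
For dark reflection here: 2 n t = m λ.
Minimum nonzero at m = 1: t = λ / (2 n) = 478 / (2 × 1.76) = 136 nm.

136 nm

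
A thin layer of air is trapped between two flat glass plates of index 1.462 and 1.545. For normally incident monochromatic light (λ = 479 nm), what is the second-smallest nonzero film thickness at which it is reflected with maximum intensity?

359 nm

Top surface (1.462 → 1.0): reflection off a lower-index medium gives no phase shift.
Bottom surface (1.0 → 1.545): reflection off a higher-index medium gives a half-wave phase shift.
The two reflections differ by half a wavelength.
With one net inversion, constructive interference in reflection requires 2 n t = (m + ½) λ.
The second-smallest nonzero thickness corresponds to m = 1: t = (m + ½) λ / (2 n) = 1.50 × 479 / (2 × 1.0) = 359 nm.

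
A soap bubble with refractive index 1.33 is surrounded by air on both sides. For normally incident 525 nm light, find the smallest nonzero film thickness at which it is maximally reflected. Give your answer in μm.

At the upper boundary (n = 1.0 to n = 1.33) the reflected ray undergoes a half-wave phase shift.
Ray reflecting at the bottom interface goes from n = 1.33 toward n = 1.0: no phase shift.
Net: one phase inversion between the two reflected rays.
For strong reflection here: 2 n t = (m + ½) λ.
Minimum at m = 0: t = λ / (4 n) = 525 / (4 × 1.33) = 98.7 nm.

0.0987 μm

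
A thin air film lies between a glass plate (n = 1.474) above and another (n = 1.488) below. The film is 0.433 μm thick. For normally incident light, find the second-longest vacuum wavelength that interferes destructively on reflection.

433 nm

At the upper boundary (n = 1.474 to n = 1.0) the reflected ray undergoes no phase shift.
Bottom surface (1.0 → 1.488): reflection off a higher-index medium gives a half-wave phase shift.
Exactly one π shift → a net half-wave offset.
For weak reflection here: 2 n t = m λ.
λ = 2 n t / m. The second-longest wavelength is m = 2: λ = 2 × 1.0 × 433 / 2.00 = 433 nm.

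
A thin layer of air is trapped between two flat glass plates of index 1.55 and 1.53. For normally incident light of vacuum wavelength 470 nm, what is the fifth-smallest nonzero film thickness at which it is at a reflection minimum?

1175 nm

Ray reflecting at the top interface goes from n = 1.55 toward n = 1.0: no phase shift.
Ray reflecting at the bottom interface goes from n = 1.0 toward n = 1.53: a half-wave phase shift.
Net: one phase inversion between the two reflected rays.
With one net inversion, destructive interference in reflection requires 2 n t = m λ.
The fifth-smallest nonzero thickness corresponds to m = 5: t = m λ / (2 n) = 5.00 × 470 / (2 × 1.0) = 1175 nm.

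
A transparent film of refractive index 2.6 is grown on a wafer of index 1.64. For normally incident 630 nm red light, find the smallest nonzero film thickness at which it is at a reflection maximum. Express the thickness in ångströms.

606 Å

At the upper boundary (n = 1.0 to n = 2.6) the reflected ray undergoes a half-wave phase shift.
Ray reflecting at the bottom interface goes from n = 2.6 toward n = 1.64: no phase shift.
The two reflections differ by half a wavelength.
For bright reflection here: 2 n t = (m + ½) λ.
Minimum at m = 0: t = λ / (4 n) = 630 / (4 × 2.6) = 60.6 nm.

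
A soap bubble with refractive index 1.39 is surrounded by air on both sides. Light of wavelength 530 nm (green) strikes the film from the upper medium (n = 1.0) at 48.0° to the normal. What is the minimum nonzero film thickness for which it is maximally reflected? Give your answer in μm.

0.113 μm

Ray reflecting at the top interface goes from n = 1.0 toward n = 1.39: a half-wave phase shift.
Ray reflecting at the bottom interface goes from n = 1.39 toward n = 1.0: no phase shift.
Net: one phase inversion between the two reflected rays.
For strong reflection here: 2 n t cos θ_r = (m + ½) λ.
Snell's law: 1.0 sin 48.0° = 1.39 sin θ_r → sin θ_r = 0.535, cos θ_r = 0.845.
Minimum at m = 0: t = λ / (4 n cos θ_r) = 530 / (4 × 1.39 × 0.845) = 113 nm.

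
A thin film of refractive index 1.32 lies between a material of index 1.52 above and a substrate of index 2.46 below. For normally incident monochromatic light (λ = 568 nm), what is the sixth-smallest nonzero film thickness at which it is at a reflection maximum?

Ray reflecting at the top interface goes from n = 1.52 toward n = 1.32: no phase shift.
Bottom surface (1.32 → 2.46): reflection off a higher-index medium gives a half-wave phase shift.
The two reflections differ by half a wavelength.
So the condition for constructive reflection is 2 n t = (m + ½) λ.
The sixth-smallest nonzero thickness corresponds to m = 5: t = (m + ½) λ / (2 n) = 5.50 × 568 / (2 × 1.32) = 1183 nm.

1183 nm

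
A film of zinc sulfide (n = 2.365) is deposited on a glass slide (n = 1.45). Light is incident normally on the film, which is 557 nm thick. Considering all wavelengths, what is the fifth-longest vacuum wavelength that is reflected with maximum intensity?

585 nm

Top surface (1.0 → 2.365): reflection off a higher-index medium gives a half-wave phase shift.
Bottom surface (2.365 → 1.45): reflection off a lower-index medium gives no phase shift.
Net: one phase inversion between the two reflected rays.
So the condition for constructive reflection is 2 n t = (m + ½) λ.
λ = 2 n t / (m + ½). The fifth-longest wavelength is m = 4: λ = 2 × 2.365 × 557 / 4.50 = 585 nm.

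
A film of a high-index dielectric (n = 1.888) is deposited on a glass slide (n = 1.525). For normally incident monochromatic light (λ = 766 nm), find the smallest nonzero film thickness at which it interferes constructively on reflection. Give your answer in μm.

At the upper boundary (n = 1.0 to n = 1.888) the reflected ray undergoes a half-wave phase shift.
At the lower boundary (n = 1.888 to n = 1.525) the reflected ray undergoes no phase shift.
Exactly one π shift → a net half-wave offset.
For maximum reflection here: 2 n t = (m + ½) λ.
Minimum at m = 0: t = λ / (4 n) = 766 / (4 × 1.888) = 101 nm.

0.101 μm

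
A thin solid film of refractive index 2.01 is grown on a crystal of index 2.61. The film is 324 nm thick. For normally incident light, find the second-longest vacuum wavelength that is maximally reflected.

Ray reflecting at the top interface goes from n = 1.0 toward n = 2.01: a half-wave phase shift.
Bottom surface (2.01 → 2.61): reflection off a higher-index medium gives a half-wave phase shift.
Net: no relative phase inversion (both shifts match).
So the condition for constructive reflection is 2 n t = m λ.
λ = 2 n t / m. The second-longest wavelength is m = 2: λ = 2 × 2.01 × 324 / 2.00 = 651 nm.

651 nm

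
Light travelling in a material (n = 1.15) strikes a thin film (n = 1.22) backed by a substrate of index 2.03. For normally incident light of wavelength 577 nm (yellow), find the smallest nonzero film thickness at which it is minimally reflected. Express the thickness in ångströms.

At the upper boundary (n = 1.15 to n = 1.22) the reflected ray undergoes a half-wave phase shift.
Bottom surface (1.22 → 2.03): reflection off a higher-index medium gives a half-wave phase shift.
Net: no relative phase inversion (both shifts match).
For weak reflection here: 2 n t = (m + ½) λ.
Minimum at m = 0: t = λ / (4 n) = 577 / (4 × 1.22) = 118 nm.

1182 Å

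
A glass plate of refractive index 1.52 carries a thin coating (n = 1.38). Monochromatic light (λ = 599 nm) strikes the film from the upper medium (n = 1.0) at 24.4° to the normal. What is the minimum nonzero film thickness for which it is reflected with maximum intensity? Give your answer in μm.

0.227 μm

At the upper boundary (n = 1.0 to n = 1.38) the reflected ray undergoes a half-wave phase shift.
Bottom surface (1.38 → 1.52): reflection off a higher-index medium gives a half-wave phase shift.
Net: no relative phase inversion (both shifts match).
With no net inversion, constructive interference in reflection requires 2 n t cos θ_r = m λ.
Snell's law: 1.0 sin 24.4° = 1.38 sin θ_r → sin θ_r = 0.299, cos θ_r = 0.954.
Minimum nonzero at m = 1: t = λ / (2 n cos θ_r) = 599 / (2 × 1.38 × 0.954) = 227 nm.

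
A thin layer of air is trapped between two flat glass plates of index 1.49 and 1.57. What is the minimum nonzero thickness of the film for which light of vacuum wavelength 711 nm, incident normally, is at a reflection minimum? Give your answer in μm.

Top surface (1.49 → 1.0): reflection off a lower-index medium gives no phase shift.
Bottom surface (1.0 → 1.57): reflection off a higher-index medium gives a half-wave phase shift.
Exactly one π shift → a net half-wave offset.
With one net inversion, destructive interference in reflection requires 2 n t = m λ.
Minimum nonzero at m = 1: t = λ / (2 n) = 711 / (2 × 1.0) = 356 nm.

0.356 μm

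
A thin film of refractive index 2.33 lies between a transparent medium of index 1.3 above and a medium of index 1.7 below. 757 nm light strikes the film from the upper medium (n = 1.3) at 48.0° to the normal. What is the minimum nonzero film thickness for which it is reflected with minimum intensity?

Ray reflecting at the top interface goes from n = 1.3 toward n = 2.33: a half-wave phase shift.
At the lower boundary (n = 2.33 to n = 1.7) the reflected ray undergoes no phase shift.
Net: one phase inversion between the two reflected rays.
For dark reflection here: 2 n t cos θ_r = m λ.
Snell's law: 1.3 sin 48.0° = 2.33 sin θ_r → sin θ_r = 0.415, cos θ_r = 0.910.
Minimum nonzero at m = 1: t = λ / (2 n cos θ_r) = 757 / (2 × 2.33 × 0.910) = 179 nm.

179 nm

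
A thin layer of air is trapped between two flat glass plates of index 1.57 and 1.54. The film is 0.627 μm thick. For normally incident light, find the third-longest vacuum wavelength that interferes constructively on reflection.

502 nm

At the upper boundary (n = 1.57 to n = 1.0) the reflected ray undergoes no phase shift.
Ray reflecting at the bottom interface goes from n = 1.0 toward n = 1.54: a half-wave phase shift.
Exactly one π shift → a net half-wave offset.
So the condition for constructive reflection is 2 n t = (m + ½) λ.
λ = 2 n t / (m + ½). The third-longest wavelength is m = 2: λ = 2 × 1.0 × 627 / 2.50 = 502 nm.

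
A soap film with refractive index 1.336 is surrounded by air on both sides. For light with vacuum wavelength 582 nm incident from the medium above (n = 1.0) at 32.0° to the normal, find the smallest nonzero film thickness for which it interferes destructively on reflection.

237 nm

At the upper boundary (n = 1.0 to n = 1.336) the reflected ray undergoes a half-wave phase shift.
At the lower boundary (n = 1.336 to n = 1.0) the reflected ray undergoes no phase shift.
Exactly one π shift → a net half-wave offset.
For weak reflection here: 2 n t cos θ_r = m λ.
Snell's law: 1.0 sin 32.0° = 1.336 sin θ_r → sin θ_r = 0.397, cos θ_r = 0.918.
Minimum nonzero at m = 1: t = λ / (2 n cos θ_r) = 582 / (2 × 1.336 × 0.918) = 237 nm.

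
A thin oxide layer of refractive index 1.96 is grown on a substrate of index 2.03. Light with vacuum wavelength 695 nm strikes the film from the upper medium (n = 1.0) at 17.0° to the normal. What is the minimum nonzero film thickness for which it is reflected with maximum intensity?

Top surface (1.0 → 1.96): reflection off a higher-index medium gives a half-wave phase shift.
Bottom surface (1.96 → 2.03): reflection off a higher-index medium gives a half-wave phase shift.
Zero or two π shifts → no net half-wave offset.
For bright reflection here: 2 n t cos θ_r = m λ.
Snell's law: 1.0 sin 17.0° = 1.96 sin θ_r → sin θ_r = 0.149, cos θ_r = 0.989.
Minimum nonzero at m = 1: t = λ / (2 n cos θ_r) = 695 / (2 × 1.96 × 0.989) = 179 nm.

179 nm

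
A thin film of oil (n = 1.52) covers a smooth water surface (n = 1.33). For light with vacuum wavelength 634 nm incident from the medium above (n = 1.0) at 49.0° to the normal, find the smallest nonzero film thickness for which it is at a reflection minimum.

240 nm

At the upper boundary (n = 1.0 to n = 1.52) the reflected ray undergoes a half-wave phase shift.
Bottom surface (1.52 → 1.33): reflection off a lower-index medium gives no phase shift.
Net: one phase inversion between the two reflected rays.
For minimum reflection here: 2 n t cos θ_r = m λ.
Snell's law: 1.0 sin 49.0° = 1.52 sin θ_r → sin θ_r = 0.497, cos θ_r = 0.868.
Minimum nonzero at m = 1: t = λ / (2 n cos θ_r) = 634 / (2 × 1.52 × 0.868) = 240 nm.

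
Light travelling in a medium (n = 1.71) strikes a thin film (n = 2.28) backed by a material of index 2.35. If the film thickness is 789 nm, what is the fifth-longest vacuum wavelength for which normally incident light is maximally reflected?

720 nm

Top surface (1.71 → 2.28): reflection off a higher-index medium gives a half-wave phase shift.
Ray reflecting at the bottom interface goes from n = 2.28 toward n = 2.35: a half-wave phase shift.
Net: no relative phase inversion (both shifts match).
For maximum reflection here: 2 n t = m λ.
λ = 2 n t / m. The fifth-longest wavelength is m = 5: λ = 2 × 2.28 × 789 / 5.00 = 720 nm.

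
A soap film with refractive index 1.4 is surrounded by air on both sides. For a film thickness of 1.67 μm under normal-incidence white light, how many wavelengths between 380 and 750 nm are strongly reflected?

At the upper boundary (n = 1.0 to n = 1.4) the reflected ray undergoes a half-wave phase shift.
Ray reflecting at the bottom interface goes from n = 1.4 toward n = 1.0: no phase shift.
The two reflections differ by half a wavelength.
With one net inversion, constructive interference in reflection requires 2 n t = (m + ½) λ.
λ = 2 n t / (m + ½) = 4676 / (m + ½) nm.
m=5: 850 nm (IR); m=6: 719 nm (visible); m=7: 623 nm (visible); m=8: 550 nm (visible); m=9: 492 nm (visible); m=10: 445 nm (visible); m=11: 407 nm (visible); m=12: 374 nm (UV).

6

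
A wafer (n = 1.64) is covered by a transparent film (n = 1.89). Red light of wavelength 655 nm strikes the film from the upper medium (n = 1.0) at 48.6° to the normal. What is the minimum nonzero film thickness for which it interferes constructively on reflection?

94.4 nm

Top surface (1.0 → 1.89): reflection off a higher-index medium gives a half-wave phase shift.
At the lower boundary (n = 1.89 to n = 1.64) the reflected ray undergoes no phase shift.
Net: one phase inversion between the two reflected rays.
For maximum reflection here: 2 n t cos θ_r = (m + ½) λ.
Snell's law: 1.0 sin 48.6° = 1.89 sin θ_r → sin θ_r = 0.397, cos θ_r = 0.918.
Minimum at m = 0: t = λ / (4 n cos θ_r) = 655 / (4 × 1.89 × 0.918) = 94.4 nm.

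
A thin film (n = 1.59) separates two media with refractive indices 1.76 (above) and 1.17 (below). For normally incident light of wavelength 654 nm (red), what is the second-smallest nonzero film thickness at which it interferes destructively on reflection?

At the upper boundary (n = 1.76 to n = 1.59) the reflected ray undergoes no phase shift.
At the lower boundary (n = 1.59 to n = 1.17) the reflected ray undergoes no phase shift.
Net: no relative phase inversion (both shifts match).
With no net inversion, destructive interference in reflection requires 2 n t = (m + ½) λ.
The second-smallest nonzero thickness corresponds to m = 1: t = (m + ½) λ / (2 n) = 1.50 × 654 / (2 × 1.59) = 308 nm.

308 nm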